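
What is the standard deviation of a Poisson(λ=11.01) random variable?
3.3181

We have X ~ Poisson(λ=11.01).

For a Poisson distribution with λ=11.01:
σ = √Var(X) = 3.3181

The standard deviation is the square root of the variance.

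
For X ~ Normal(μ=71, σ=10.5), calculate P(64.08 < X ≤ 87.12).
0.682705

We have X ~ Normal(μ=71, σ=10.5).

To find P(64.08 < X ≤ 87.12), we use:
P(64.08 < X ≤ 87.12) = P(X ≤ 87.12) - P(X ≤ 64.08)
                 = F(87.12) - F(64.08)
                 = 0.937637 - 0.254933
                 = 0.682705

So there's approximately a 68.3% chance that X falls in this range.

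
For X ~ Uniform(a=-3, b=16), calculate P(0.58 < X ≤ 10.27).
0.510000

We have X ~ Uniform(a=-3, b=16).

To find P(0.58 < X ≤ 10.27), we use:
P(0.58 < X ≤ 10.27) = P(X ≤ 10.27) - P(X ≤ 0.58)
                 = F(10.27) - F(0.58)
                 = 0.698421 - 0.188421
                 = 0.510000

So there's approximately a 51.0% chance that X falls in this range.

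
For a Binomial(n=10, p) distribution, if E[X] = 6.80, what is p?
p = 0.68

For a Binomial(n, p) distribution:
E[X] = n × p

Given n = 10 and E[X] = 6.80:
6.80 = 10 × p
p = 6.80 / 10 = 0.68

Verification: Binomial(10, 0.68) has E[X] = 6.80 ✓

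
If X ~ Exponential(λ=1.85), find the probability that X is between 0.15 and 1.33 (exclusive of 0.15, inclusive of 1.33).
0.672283

We have X ~ Exponential(λ=1.85).

To find P(0.15 < X ≤ 1.33), we use:
P(0.15 < X ≤ 1.33) = P(X ≤ 1.33) - P(X ≤ 0.15)
                 = F(1.33) - F(0.15)
                 = 0.914608 - 0.242324
                 = 0.672283

So there's approximately a 67.2% chance that X falls in this range.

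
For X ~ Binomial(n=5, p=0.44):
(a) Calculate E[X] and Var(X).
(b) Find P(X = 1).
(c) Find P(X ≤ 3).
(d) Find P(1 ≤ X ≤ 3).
(a) E[X] = 2.2000, Var(X) = 1.2320
(b) P(X = 1) = 0.216359
(c) P(X ≤ 3) = 0.878562
(d) P(1 ≤ X ≤ 3) = 0.823489

We have X ~ Binomial(n=5, p=0.44).

(a) Moments:
E[X] = 2.2000
Var(X) = 1.2320
σ = √Var(X) = 1.1100

(b) Point probability using PMF:
P(X = 1) = 0.216359

(c) Cumulative probability using CDF:
P(X ≤ 3) = F(3) = 0.878562

(d) Range probability:
P(1 ≤ X ≤ 3) = P(X ≤ 3) - P(X ≤ 0)
                   = F(3) - F(0)
                   = 0.878562 - 0.055073
                   = 0.823489

This means approximately 82.3% of outcomes fall in the interval [1, 3].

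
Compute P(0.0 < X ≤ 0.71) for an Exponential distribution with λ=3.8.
0.932660

We have X ~ Exponential(λ=3.8).

To find P(0.0 < X ≤ 0.71), we use:
P(0.0 < X ≤ 0.71) = P(X ≤ 0.71) - P(X ≤ 0.0)
                 = F(0.71) - F(0.0)
                 = 0.932660 - 0.000000
                 = 0.932660

So there's approximately a 93.3% chance that X falls in this range.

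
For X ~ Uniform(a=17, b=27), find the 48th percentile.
21.8000

We have X ~ Uniform(a=17, b=27).

We want to find x such that P(X ≤ x) = 0.48.

This is the 48th percentile, which means 48% of values fall below this point.

Using the inverse CDF (quantile function):
x = F⁻¹(0.48) = 21.8000

Verification: P(X ≤ 21.8000) = 0.48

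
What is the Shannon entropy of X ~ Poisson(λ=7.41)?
2.4081 nats

We have X ~ Poisson(λ=7.41).

The Shannon entropy measures the uncertainty or information content of the distribution.

For a Poisson distribution with λ=7.41:
H(X) = 2.4081 nats

(In bits, this would be 3.4742 bits.)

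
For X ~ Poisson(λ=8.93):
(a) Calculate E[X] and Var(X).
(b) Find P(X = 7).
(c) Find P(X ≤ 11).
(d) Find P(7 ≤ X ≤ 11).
(a) E[X] = 8.9300, Var(X) = 8.9300
(b) P(X = 7) = 0.118927
(c) P(X ≤ 11) = 0.809746
(d) P(7 ≤ X ≤ 11) = 0.596515

We have X ~ Poisson(λ=8.93).

(a) Moments:
E[X] = 8.9300
Var(X) = 8.9300
σ = √Var(X) = 2.9883

(b) Point probability using PMF:
P(X = 7) = 0.118927

(c) Cumulative probability using CDF:
P(X ≤ 11) = F(11) = 0.809746

(d) Range probability:
P(7 ≤ X ≤ 11) = P(X ≤ 11) - P(X ≤ 6)
                   = F(11) - F(6)
                   = 0.809746 - 0.213232
                   = 0.596515

This means approximately 59.7% of outcomes fall in the interval [7, 11].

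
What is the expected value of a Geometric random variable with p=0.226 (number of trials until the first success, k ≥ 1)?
4.4248

We have X ~ Geometric(p=0.226) (number of trials until the first success, k ≥ 1).

For a Geometric distribution with p=0.226 (number of trials until the first success, k ≥ 1):
E[X] = 4.4248

This is the expected (average) value of X.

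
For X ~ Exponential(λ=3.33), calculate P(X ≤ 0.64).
0.881305

We have X ~ Exponential(λ=3.33).

The CDF gives us P(X ≤ k).

Using the CDF:
P(X ≤ 0.64) = 0.881305

This means there's approximately a 88.1% chance that X is at most 0.64.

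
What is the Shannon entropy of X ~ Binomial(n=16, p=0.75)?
1.9588 nats

We have X ~ Binomial(n=16, p=0.75).

The Shannon entropy measures the uncertainty or information content of the distribution.

For a Binomial distribution with n=16, p=0.75:
H(X) = 1.9588 nats

(In bits, this would be 2.8260 bits.)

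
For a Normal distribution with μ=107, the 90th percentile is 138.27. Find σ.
σ = 24.4001

For X ~ Normal(μ, σ), the p-th percentile satisfies x = μ + z_p × σ,
where z_p = Φ⁻¹(p) is the standard normal quantile.

Step 1: z_{0.9} = Φ⁻¹(0.9) = 1.2816

Step 2: Solve for σ:
138.27 = 107 + 1.2816 × σ
σ = (138.27 - 107) / 1.2816
σ = 31.27 / 1.2816
σ = 24.4001

Verification: μ + z × σ = 107 + 1.2816 × 24.4001 = 138.27 ✓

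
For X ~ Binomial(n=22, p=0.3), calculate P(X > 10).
0.038745

We have X ~ Binomial(n=22, p=0.3).

P(X > 10) = 1 - P(X ≤ 10)
                = 1 - F(10)
                = 1 - 0.961255
                = 0.038745

So there's approximately a 3.9% chance that X exceeds 10.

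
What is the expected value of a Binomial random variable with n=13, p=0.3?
3.9000

We have X ~ Binomial(n=13, p=0.3).

For a Binomial distribution with n=13, p=0.3:
E[X] = 3.9000

This is the expected (average) value of X.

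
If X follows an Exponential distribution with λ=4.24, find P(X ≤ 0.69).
0.946367

We have X ~ Exponential(λ=4.24).

The CDF gives us P(X ≤ k).

Using the CDF:
P(X ≤ 0.69) = 0.946367

This means there's approximately a 94.6% chance that X is at most 0.69.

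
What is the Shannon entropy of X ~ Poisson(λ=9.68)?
2.5448 nats

We have X ~ Poisson(λ=9.68).

The Shannon entropy measures the uncertainty or information content of the distribution.

For a Poisson distribution with λ=9.68:
H(X) = 2.5448 nats

(In bits, this would be 3.6714 bits.)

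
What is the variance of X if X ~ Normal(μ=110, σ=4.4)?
19.3600

We have X ~ Normal(μ=110, σ=4.4).

For a Normal distribution with μ=110, σ=4.4:
Var(X) = 19.3600

The variance measures the spread of the distribution around the mean.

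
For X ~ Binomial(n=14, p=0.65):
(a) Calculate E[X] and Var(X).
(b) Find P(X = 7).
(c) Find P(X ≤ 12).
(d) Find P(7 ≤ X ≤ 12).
(a) E[X] = 9.1000, Var(X) = 3.1850
(b) P(X = 7) = 0.108247
(c) P(X ≤ 12) = 0.979481
(d) P(7 ≤ X ≤ 12) = 0.904136

We have X ~ Binomial(n=14, p=0.65).

(a) Moments:
E[X] = 9.1000
Var(X) = 3.1850
σ = √Var(X) = 1.7847

(b) Point probability using PMF:
P(X = 7) = 0.108247

(c) Cumulative probability using CDF:
P(X ≤ 12) = F(12) = 0.979481

(d) Range probability:
P(7 ≤ X ≤ 12) = P(X ≤ 12) - P(X ≤ 6)
                   = F(12) - F(6)
                   = 0.979481 - 0.075345
                   = 0.904136

This means approximately 90.4% of outcomes fall in the interval [7, 12].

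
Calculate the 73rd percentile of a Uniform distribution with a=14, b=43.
35.1700

We have X ~ Uniform(a=14, b=43).

We want to find x such that P(X ≤ x) = 0.73.

This is the 73rd percentile, which means 73% of values fall below this point.

Using the inverse CDF (quantile function):
x = F⁻¹(0.73) = 35.1700

Verification: P(X ≤ 35.1700) = 0.73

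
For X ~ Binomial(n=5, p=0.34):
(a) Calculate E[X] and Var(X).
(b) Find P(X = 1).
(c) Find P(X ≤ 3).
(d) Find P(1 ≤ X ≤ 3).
(a) E[X] = 1.7000, Var(X) = 1.1220
(b) P(X = 1) = 0.322571
(c) P(X ≤ 3) = 0.951357
(d) P(1 ≤ X ≤ 3) = 0.826124

We have X ~ Binomial(n=5, p=0.34).

(a) Moments:
E[X] = 1.7000
Var(X) = 1.1220
σ = √Var(X) = 1.0592

(b) Point probability using PMF:
P(X = 1) = 0.322571

(c) Cumulative probability using CDF:
P(X ≤ 3) = F(3) = 0.951357

(d) Range probability:
P(1 ≤ X ≤ 3) = P(X ≤ 3) - P(X ≤ 0)
                   = F(3) - F(0)
                   = 0.951357 - 0.125233
                   = 0.826124

This means approximately 82.6% of outcomes fall in the interval [1, 3].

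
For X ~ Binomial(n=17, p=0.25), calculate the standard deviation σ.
1.7854

We have X ~ Binomial(n=17, p=0.25).

For a Binomial distribution with n=17, p=0.25:
σ = √Var(X) = 1.7854

The standard deviation is the square root of the variance.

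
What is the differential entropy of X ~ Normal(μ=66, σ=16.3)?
4.2101 nats

We have X ~ Normal(μ=66, σ=16.3).

The differential entropy measures the uncertainty or information content of the distribution.

For a Normal distribution with μ=66, σ=16.3:
h(X) = 4.2101 nats

(In bits, this would be 6.0739 bits.)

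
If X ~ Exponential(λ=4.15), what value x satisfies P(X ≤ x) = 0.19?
0.0508

We have X ~ Exponential(λ=4.15).

We want to find x such that P(X ≤ x) = 0.19.

This is the 19th percentile, which means 19% of values fall below this point.

Using the inverse CDF (quantile function):
x = F⁻¹(0.19) = 0.0508

Verification: P(X ≤ 0.0508) = 0.19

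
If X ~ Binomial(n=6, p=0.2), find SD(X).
0.9798

We have X ~ Binomial(n=6, p=0.2).

For a Binomial distribution with n=6, p=0.2:
σ = √Var(X) = 0.9798

The standard deviation is the square root of the variance.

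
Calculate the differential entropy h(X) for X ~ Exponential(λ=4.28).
-0.4540 nats

We have X ~ Exponential(λ=4.28).

The differential entropy measures the uncertainty or information content of the distribution.

For an Exponential distribution with λ=4.28:
h(X) = -0.4540 nats

(In bits, this would be -0.6549 bits.)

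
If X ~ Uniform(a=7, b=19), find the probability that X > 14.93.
0.339167

We have X ~ Uniform(a=7, b=19).

P(X > 14.93) = 1 - P(X ≤ 14.93)
                = 1 - F(14.93)
                = 1 - 0.660833
                = 0.339167

So there's approximately a 33.9% chance that X exceeds 14.93.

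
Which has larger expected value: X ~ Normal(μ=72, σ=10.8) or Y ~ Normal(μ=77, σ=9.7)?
Y has larger mean (77.0000 > 72.0000)

Compute the expected value for each distribution:

X ~ Normal(μ=72, σ=10.8):
E[X] = 72.0000

Y ~ Normal(μ=77, σ=9.7):
E[Y] = 77.0000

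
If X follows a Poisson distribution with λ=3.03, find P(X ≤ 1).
0.194712

We have X ~ Poisson(λ=3.03).

The CDF gives us P(X ≤ k).

Using the CDF:
P(X ≤ 1) = 0.194712

This means there's approximately a 19.5% chance that X is at most 1.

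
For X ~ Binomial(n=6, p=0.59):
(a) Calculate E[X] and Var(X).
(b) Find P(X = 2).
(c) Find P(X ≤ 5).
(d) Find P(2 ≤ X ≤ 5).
(a) E[X] = 3.5400, Var(X) = 1.4514
(b) P(X = 2) = 0.147547
(c) P(X ≤ 5) = 0.957819
(d) P(2 ≤ X ≤ 5) = 0.912056

We have X ~ Binomial(n=6, p=0.59).

(a) Moments:
E[X] = 3.5400
Var(X) = 1.4514
σ = √Var(X) = 1.2047

(b) Point probability using PMF:
P(X = 2) = 0.147547

(c) Cumulative probability using CDF:
P(X ≤ 5) = F(5) = 0.957819

(d) Range probability:
P(2 ≤ X ≤ 5) = P(X ≤ 5) - P(X ≤ 1)
                   = F(5) - F(1)
                   = 0.957819 - 0.045763
                   = 0.912056

This means approximately 91.2% of outcomes fall in the interval [2, 5].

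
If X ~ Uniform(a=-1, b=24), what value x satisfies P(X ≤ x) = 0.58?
13.5000

We have X ~ Uniform(a=-1, b=24).

We want to find x such that P(X ≤ x) = 0.58.

This is the 58th percentile, which means 58% of values fall below this point.

Using the inverse CDF (quantile function):
x = F⁻¹(0.58) = 13.5000

Verification: P(X ≤ 13.5000) = 0.58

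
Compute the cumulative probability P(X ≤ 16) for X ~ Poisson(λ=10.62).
0.956837

We have X ~ Poisson(λ=10.62).

The CDF gives us P(X ≤ k).

Using the CDF:
P(X ≤ 16) = 0.956837

This means there's approximately a 95.7% chance that X is at most 16.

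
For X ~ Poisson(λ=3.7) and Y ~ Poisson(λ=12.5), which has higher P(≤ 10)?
X has higher probability (P(X ≤ 10) = 0.9984 > P(Y ≤ 10) = 0.2971)

Compute P(≤ 10) for each distribution:

X ~ Poisson(λ=3.7):
P(X ≤ 10) = 0.9984

Y ~ Poisson(λ=12.5):
P(Y ≤ 10) = 0.2971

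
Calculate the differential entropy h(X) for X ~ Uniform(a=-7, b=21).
3.3322 nats

We have X ~ Uniform(a=-7, b=21).

The differential entropy measures the uncertainty or information content of the distribution.

For a Uniform distribution with a=-7, b=21:
h(X) = 3.3322 nats

(In bits, this would be 4.8074 bits.)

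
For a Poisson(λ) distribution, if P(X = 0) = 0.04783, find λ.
λ = 3.0401

For a Poisson(λ) distribution, the PMF at 0 is:
P(X = 0) = λ^0 e^(-λ) / 0! = e^(-λ)

Given P(X = 0) = 0.04783:
e^(-λ) = 0.04783
-λ = ln(0.04783)
λ = -ln(0.04783) = 3.0401

Verification: e^(-3.0401) = 0.04783 ✓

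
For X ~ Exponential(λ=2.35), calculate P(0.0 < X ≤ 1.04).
0.913187

We have X ~ Exponential(λ=2.35).

To find P(0.0 < X ≤ 1.04), we use:
P(0.0 < X ≤ 1.04) = P(X ≤ 1.04) - P(X ≤ 0.0)
                 = F(1.04) - F(0.0)
                 = 0.913187 - 0.000000
                 = 0.913187

So there's approximately a 91.3% chance that X falls in this range.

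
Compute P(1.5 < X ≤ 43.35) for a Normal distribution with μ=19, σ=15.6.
0.809751

We have X ~ Normal(μ=19, σ=15.6).

To find P(1.5 < X ≤ 43.35), we use:
P(1.5 < X ≤ 43.35) = P(X ≤ 43.35) - P(X ≤ 1.5)
                 = F(43.35) - F(1.5)
                 = 0.940726 - 0.130975
                 = 0.809751

So there's approximately a 81.0% chance that X falls in this range.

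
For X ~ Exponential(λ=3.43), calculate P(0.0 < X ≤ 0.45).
0.786368

We have X ~ Exponential(λ=3.43).

To find P(0.0 < X ≤ 0.45), we use:
P(0.0 < X ≤ 0.45) = P(X ≤ 0.45) - P(X ≤ 0.0)
                 = F(0.45) - F(0.0)
                 = 0.786368 - 0.000000
                 = 0.786368

So there's approximately a 78.6% chance that X falls in this range.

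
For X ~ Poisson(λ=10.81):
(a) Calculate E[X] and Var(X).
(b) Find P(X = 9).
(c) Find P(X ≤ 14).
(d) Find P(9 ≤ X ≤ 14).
(a) E[X] = 10.8100, Var(X) = 10.8100
(b) P(X = 9) = 0.112188
(c) P(X ≤ 14) = 0.867506
(d) P(9 ≤ X ≤ 14) = 0.618212

We have X ~ Poisson(λ=10.81).

(a) Moments:
E[X] = 10.8100
Var(X) = 10.8100
σ = √Var(X) = 3.2879

(b) Point probability using PMF:
P(X = 9) = 0.112188

(c) Cumulative probability using CDF:
P(X ≤ 14) = F(14) = 0.867506

(d) Range probability:
P(9 ≤ X ≤ 14) = P(X ≤ 14) - P(X ≤ 8)
                   = F(14) - F(8)
                   = 0.867506 - 0.249294
                   = 0.618212

This means approximately 61.8% of outcomes fall in the interval [9, 14].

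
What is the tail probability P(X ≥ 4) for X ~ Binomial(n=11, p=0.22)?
0.208052

We have X ~ Binomial(n=11, p=0.22).

For discrete distributions, P(X ≥ 4) = 1 - P(X ≤ 3).

P(X ≤ 3) = 0.791948
P(X ≥ 4) = 1 - 0.791948 = 0.208052

So there's approximately a 20.8% chance that X is at least 4.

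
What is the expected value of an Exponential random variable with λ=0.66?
1.5152

We have X ~ Exponential(λ=0.66).

For an Exponential distribution with λ=0.66:
E[X] = 1.5152

This is the expected (average) value of X.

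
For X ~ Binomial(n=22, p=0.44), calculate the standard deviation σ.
2.3283

We have X ~ Binomial(n=22, p=0.44).

For a Binomial distribution with n=22, p=0.44:
σ = √Var(X) = 2.3283

The standard deviation is the square root of the variance.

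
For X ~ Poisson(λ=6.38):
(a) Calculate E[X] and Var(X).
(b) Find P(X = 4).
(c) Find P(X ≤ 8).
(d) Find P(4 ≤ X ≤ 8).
(a) E[X] = 6.3800, Var(X) = 6.3800
(b) P(X = 4) = 0.117023
(c) P(X ≤ 8) = 0.805629
(d) P(4 ≤ X ≤ 8) = 0.685250

We have X ~ Poisson(λ=6.38).

(a) Moments:
E[X] = 6.3800
Var(X) = 6.3800
σ = √Var(X) = 2.5259

(b) Point probability using PMF:
P(X = 4) = 0.117023

(c) Cumulative probability using CDF:
P(X ≤ 8) = F(8) = 0.805629

(d) Range probability:
P(4 ≤ X ≤ 8) = P(X ≤ 8) - P(X ≤ 3)
                   = F(8) - F(3)
                   = 0.805629 - 0.120378
                   = 0.685250

This means approximately 68.5% of outcomes fall in the interval [4, 8].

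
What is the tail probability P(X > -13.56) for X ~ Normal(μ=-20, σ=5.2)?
0.107772

We have X ~ Normal(μ=-20, σ=5.2).

P(X > -13.56) = 1 - P(X ≤ -13.56)
                = 1 - F(-13.56)
                = 1 - 0.892228
                = 0.107772

So there's approximately a 10.8% chance that X exceeds -13.56.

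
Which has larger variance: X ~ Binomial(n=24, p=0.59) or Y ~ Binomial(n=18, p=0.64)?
X has larger variance (5.8056 > 4.1472)

Compute the variance for each distribution:

X ~ Binomial(n=24, p=0.59):
Var(X) = 5.8056

Y ~ Binomial(n=18, p=0.64):
Var(Y) = 4.1472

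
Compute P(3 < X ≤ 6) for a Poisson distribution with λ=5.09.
0.496290

We have X ~ Poisson(λ=5.09).

To find P(3 < X ≤ 6), we use:
P(3 < X ≤ 6) = P(X ≤ 6) - P(X ≤ 3)
                 = F(6) - F(3)
                 = 0.748909 - 0.252619
                 = 0.496290

So there's approximately a 49.6% chance that X falls in this range.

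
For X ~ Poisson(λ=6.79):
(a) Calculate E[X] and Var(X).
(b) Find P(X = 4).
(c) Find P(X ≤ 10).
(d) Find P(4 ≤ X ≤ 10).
(a) E[X] = 6.7900, Var(X) = 6.7900
(b) P(X = 4) = 0.099634
(c) P(X ≤ 10) = 0.915713
(d) P(4 ≤ X ≤ 10) = 0.822322

We have X ~ Poisson(λ=6.79).

(a) Moments:
E[X] = 6.7900
Var(X) = 6.7900
σ = √Var(X) = 2.6058

(b) Point probability using PMF:
P(X = 4) = 0.099634

(c) Cumulative probability using CDF:
P(X ≤ 10) = F(10) = 0.915713

(d) Range probability:
P(4 ≤ X ≤ 10) = P(X ≤ 10) - P(X ≤ 3)
                   = F(10) - F(3)
                   = 0.915713 - 0.093391
                   = 0.822322

This means approximately 82.2% of outcomes fall in the interval [4, 10].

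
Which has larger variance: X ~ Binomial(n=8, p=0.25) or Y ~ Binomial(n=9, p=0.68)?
Y has larger variance (1.9584 > 1.5000)

Compute the variance for each distribution:

X ~ Binomial(n=8, p=0.25):
Var(X) = 1.5000

Y ~ Binomial(n=9, p=0.68):
Var(Y) = 1.9584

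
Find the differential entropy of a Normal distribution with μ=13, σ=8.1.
3.5108 nats

We have X ~ Normal(μ=13, σ=8.1).

The differential entropy measures the uncertainty or information content of the distribution.

For a Normal distribution with μ=13, σ=8.1:
h(X) = 3.5108 nats

(In bits, this would be 5.0650 bits.)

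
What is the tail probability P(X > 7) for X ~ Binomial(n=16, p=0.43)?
0.373576

We have X ~ Binomial(n=16, p=0.43).

P(X > 7) = 1 - P(X ≤ 7)
                = 1 - F(7)
                = 1 - 0.626424
                = 0.373576

So there's approximately a 37.4% chance that X exceeds 7.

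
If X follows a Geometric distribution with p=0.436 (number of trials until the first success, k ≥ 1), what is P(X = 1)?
0.436000

We have X ~ Geometric(p=0.436) (number of trials until the first success, k ≥ 1).

For a Geometric distribution, the PMF gives us the probability of each outcome.

Using the PMF formula:
P(X = 1) = 0.436000

Rounded to 4 decimal places: 0.4360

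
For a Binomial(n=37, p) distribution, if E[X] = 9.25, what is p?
p = 0.25

For a Binomial(n, p) distribution:
E[X] = n × p

Given n = 37 and E[X] = 9.25:
9.25 = 37 × p
p = 9.25 / 37 = 0.25

Verification: Binomial(37, 0.25) has E[X] = 9.25 ✓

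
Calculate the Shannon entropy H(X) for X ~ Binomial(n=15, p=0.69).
1.9967 nats

We have X ~ Binomial(n=15, p=0.69).

The Shannon entropy measures the uncertainty or information content of the distribution.

For a Binomial distribution with n=15, p=0.69:
H(X) = 1.9967 nats

(In bits, this would be 2.8806 bits.)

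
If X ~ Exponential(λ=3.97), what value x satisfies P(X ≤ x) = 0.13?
0.0351

We have X ~ Exponential(λ=3.97).

We want to find x such that P(X ≤ x) = 0.13.

This is the 13th percentile, which means 13% of values fall below this point.

Using the inverse CDF (quantile function):
x = F⁻¹(0.13) = 0.0351

Verification: P(X ≤ 0.0351) = 0.13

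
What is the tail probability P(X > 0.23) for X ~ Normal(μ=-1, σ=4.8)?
0.398879

We have X ~ Normal(μ=-1, σ=4.8).

P(X > 0.23) = 1 - P(X ≤ 0.23)
                = 1 - F(0.23)
                = 1 - 0.601121
                = 0.398879

So there's approximately a 39.9% chance that X exceeds 0.23.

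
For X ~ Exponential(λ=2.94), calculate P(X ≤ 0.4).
0.691490

We have X ~ Exponential(λ=2.94).

The CDF gives us P(X ≤ k).

Using the CDF:
P(X ≤ 0.4) = 0.691490

This means there's approximately a 69.1% chance that X is at most 0.4.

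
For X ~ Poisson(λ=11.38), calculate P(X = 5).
0.018166

We have X ~ Poisson(λ=11.38).

For a Poisson distribution, the PMF gives us the probability of each outcome.

Using the PMF formula:
P(X = 5) = 0.018166

Rounded to 4 decimal places: 0.0182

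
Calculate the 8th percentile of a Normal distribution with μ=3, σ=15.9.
-19.3406

We have X ~ Normal(μ=3, σ=15.9).

We want to find x such that P(X ≤ x) = 0.08.

This is the 8th percentile, which means 8% of values fall below this point.

Using the inverse CDF (quantile function):
x = F⁻¹(0.08) = -19.3406

Verification: P(X ≤ -19.3406) = 0.08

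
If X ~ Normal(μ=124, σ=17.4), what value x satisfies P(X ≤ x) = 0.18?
108.0726

We have X ~ Normal(μ=124, σ=17.4).

We want to find x such that P(X ≤ x) = 0.18.

This is the 18th percentile, which means 18% of values fall below this point.

Using the inverse CDF (quantile function):
x = F⁻¹(0.18) = 108.0726

Verification: P(X ≤ 108.0726) = 0.18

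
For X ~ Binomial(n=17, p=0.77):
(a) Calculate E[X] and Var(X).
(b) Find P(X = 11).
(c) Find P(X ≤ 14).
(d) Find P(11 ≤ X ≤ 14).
(a) E[X] = 13.0900, Var(X) = 3.0107
(b) P(X = 11) = 0.103358
(c) P(X ≤ 14) = 0.785857
(d) P(11 ≤ X ≤ 14) = 0.712236

We have X ~ Binomial(n=17, p=0.77).

(a) Moments:
E[X] = 13.0900
Var(X) = 3.0107
σ = √Var(X) = 1.7351

(b) Point probability using PMF:
P(X = 11) = 0.103358

(c) Cumulative probability using CDF:
P(X ≤ 14) = F(14) = 0.785857

(d) Range probability:
P(11 ≤ X ≤ 14) = P(X ≤ 14) - P(X ≤ 10)
                   = F(14) - F(10)
                   = 0.785857 - 0.073620
                   = 0.712236

This means approximately 71.2% of outcomes fall in the interval [11, 14].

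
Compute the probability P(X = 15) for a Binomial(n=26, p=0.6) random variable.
0.152368

We have X ~ Binomial(n=26, p=0.6).

For a Binomial distribution, the PMF gives us the probability of each outcome.

Using the PMF formula:
P(X = 15) = 0.152368

Rounded to 4 decimal places: 0.1524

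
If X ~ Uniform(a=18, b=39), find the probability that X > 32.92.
0.289524

We have X ~ Uniform(a=18, b=39).

P(X > 32.92) = 1 - P(X ≤ 32.92)
                = 1 - F(32.92)
                = 1 - 0.710476
                = 0.289524

So there's approximately a 29.0% chance that X exceeds 32.92.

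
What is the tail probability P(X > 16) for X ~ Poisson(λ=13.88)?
0.233786

We have X ~ Poisson(λ=13.88).

P(X > 16) = 1 - P(X ≤ 16)
                = 1 - F(16)
                = 1 - 0.766214
                = 0.233786

So there's approximately a 23.4% chance that X exceeds 16.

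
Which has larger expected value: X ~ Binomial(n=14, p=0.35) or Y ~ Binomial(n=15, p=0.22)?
X has larger mean (4.9000 > 3.3000)

Compute the expected value for each distribution:

X ~ Binomial(n=14, p=0.35):
E[X] = 4.9000

Y ~ Binomial(n=15, p=0.22):
E[Y] = 3.3000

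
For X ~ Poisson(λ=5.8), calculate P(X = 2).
0.050923

We have X ~ Poisson(λ=5.8).

For a Poisson distribution, the PMF gives us the probability of each outcome.

Using the PMF formula:
P(X = 2) = 0.050923

Rounded to 4 decimal places: 0.0509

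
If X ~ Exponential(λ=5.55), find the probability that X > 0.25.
0.249699

We have X ~ Exponential(λ=5.55).

P(X > 0.25) = 1 - P(X ≤ 0.25)
                = 1 - F(0.25)
                = 1 - 0.750301
                = 0.249699

So there's approximately a 25.0% chance that X exceeds 0.25.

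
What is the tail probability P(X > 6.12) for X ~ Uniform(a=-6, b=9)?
0.192000

We have X ~ Uniform(a=-6, b=9).

P(X > 6.12) = 1 - P(X ≤ 6.12)
                = 1 - F(6.12)
                = 1 - 0.808000
                = 0.192000

So there's approximately a 19.2% chance that X exceeds 6.12.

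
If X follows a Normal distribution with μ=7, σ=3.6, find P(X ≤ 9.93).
0.792146

We have X ~ Normal(μ=7, σ=3.6).

The CDF gives us P(X ≤ k).

Using the CDF:
P(X ≤ 9.93) = 0.792146

This means there's approximately a 79.2% chance that X is at most 9.93.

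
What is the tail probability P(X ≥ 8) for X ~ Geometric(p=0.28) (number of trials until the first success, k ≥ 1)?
0.100306

We have X ~ Geometric(p=0.28) (number of trials until the first success, k ≥ 1).

For discrete distributions, P(X ≥ 8) = 1 - P(X ≤ 7).

P(X ≤ 7) = 0.899694
P(X ≥ 8) = 1 - 0.899694 = 0.100306

So there's approximately a 10.0% chance that X is at least 8.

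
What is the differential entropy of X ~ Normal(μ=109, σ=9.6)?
3.6807 nats

We have X ~ Normal(μ=109, σ=9.6).

The differential entropy measures the uncertainty or information content of the distribution.

For a Normal distribution with μ=109, σ=9.6:
h(X) = 3.6807 nats

(In bits, this would be 5.3101 bits.)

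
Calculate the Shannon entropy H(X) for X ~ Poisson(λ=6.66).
2.3532 nats

We have X ~ Poisson(λ=6.66).

The Shannon entropy measures the uncertainty or information content of the distribution.

For a Poisson distribution with λ=6.66:
H(X) = 2.3532 nats

(In bits, this would be 3.3950 bits.)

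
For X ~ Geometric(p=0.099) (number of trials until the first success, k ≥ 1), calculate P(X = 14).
0.025530

We have X ~ Geometric(p=0.099) (number of trials until the first success, k ≥ 1).

For a Geometric distribution, the PMF gives us the probability of each outcome.

Using the PMF formula:
P(X = 14) = 0.025530

Rounded to 4 decimal places: 0.0255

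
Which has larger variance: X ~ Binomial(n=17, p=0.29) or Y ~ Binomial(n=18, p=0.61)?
Y has larger variance (4.2822 > 3.5003)

Compute the variance for each distribution:

X ~ Binomial(n=17, p=0.29):
Var(X) = 3.5003

Y ~ Binomial(n=18, p=0.61):
Var(Y) = 4.2822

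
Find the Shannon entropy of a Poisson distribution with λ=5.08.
2.2127 nats

We have X ~ Poisson(λ=5.08).

The Shannon entropy measures the uncertainty or information content of the distribution.

For a Poisson distribution with λ=5.08:
H(X) = 2.2127 nats

(In bits, this would be 3.1922 bits.)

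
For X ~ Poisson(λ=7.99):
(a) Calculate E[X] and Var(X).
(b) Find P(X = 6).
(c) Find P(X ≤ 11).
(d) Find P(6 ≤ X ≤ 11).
(a) E[X] = 7.9900, Var(X) = 7.9900
(b) P(X = 6) = 0.122443
(c) P(X ≤ 11) = 0.888797
(d) P(6 ≤ X ≤ 11) = 0.696643

We have X ~ Poisson(λ=7.99).

(a) Moments:
E[X] = 7.9900
Var(X) = 7.9900
σ = √Var(X) = 2.8267

(b) Point probability using PMF:
P(X = 6) = 0.122443

(c) Cumulative probability using CDF:
P(X ≤ 11) = F(11) = 0.888797

(d) Range probability:
P(6 ≤ X ≤ 11) = P(X ≤ 11) - P(X ≤ 5)
                   = F(11) - F(5)
                   = 0.888797 - 0.192154
                   = 0.696643

This means approximately 69.7% of outcomes fall in the interval [6, 11].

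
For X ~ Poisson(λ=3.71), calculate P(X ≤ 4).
0.685288

We have X ~ Poisson(λ=3.71).

The CDF gives us P(X ≤ k).

Using the CDF:
P(X ≤ 4) = 0.685288

This means there's approximately a 68.5% chance that X is at most 4.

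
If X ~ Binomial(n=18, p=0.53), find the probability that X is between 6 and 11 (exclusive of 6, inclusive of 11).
0.746929

We have X ~ Binomial(n=18, p=0.53).

To find P(6 < X ≤ 11), we use:
P(6 < X ≤ 11) = P(X ≤ 11) - P(X ≤ 6)
                 = F(11) - F(6)
                 = 0.822238 - 0.075308
                 = 0.746929

So there's approximately a 74.7% chance that X falls in this range.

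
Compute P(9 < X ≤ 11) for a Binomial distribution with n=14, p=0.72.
0.445745

We have X ~ Binomial(n=14, p=0.72).

To find P(9 < X ≤ 11), we use:
P(9 < X ≤ 11) = P(X ≤ 11) - P(X ≤ 9)
                 = F(11) - F(9)
                 = 0.796693 - 0.350948
                 = 0.445745

So there's approximately a 44.6% chance that X falls in this range.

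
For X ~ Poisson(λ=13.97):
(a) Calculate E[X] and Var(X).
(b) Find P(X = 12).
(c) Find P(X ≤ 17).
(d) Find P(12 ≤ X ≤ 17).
(a) E[X] = 13.9700, Var(X) = 13.9700
(b) P(X = 12) = 0.098838
(c) P(X ≤ 17) = 0.829332
(d) P(12 ≤ X ≤ 17) = 0.566753

We have X ~ Poisson(λ=13.97).

(a) Moments:
E[X] = 13.9700
Var(X) = 13.9700
σ = √Var(X) = 3.7376

(b) Point probability using PMF:
P(X = 12) = 0.098838

(c) Cumulative probability using CDF:
P(X ≤ 17) = F(17) = 0.829332

(d) Range probability:
P(12 ≤ X ≤ 17) = P(X ≤ 17) - P(X ≤ 11)
                   = F(17) - F(11)
                   = 0.829332 - 0.262579
                   = 0.566753

This means approximately 56.7% of outcomes fall in the interval [12, 17].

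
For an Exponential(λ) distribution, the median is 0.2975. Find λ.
λ = 2.3299

For X ~ Exponential(λ), the CDF is F(x) = 1 - e^(-λx).
The median m satisfies F(m) = 0.5:
1 - e^(-λm) = 0.5
e^(-λm) = 0.5
λm = ln(2)
m = ln(2) / λ

Given m = 0.2975:
λ = ln(2) / 0.2975 = 0.693147 / 0.2975 = 2.3299

Verification: ln(2) / 2.3299 = 0.2975 ✓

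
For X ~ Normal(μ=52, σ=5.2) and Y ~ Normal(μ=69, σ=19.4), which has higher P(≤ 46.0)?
X has higher probability (P(X ≤ 46.0) = 0.1243 > P(Y ≤ 46.0) = 0.1179)

Compute P(≤ 46.0) for each distribution:

X ~ Normal(μ=52, σ=5.2):
P(X ≤ 46.0) = 0.1243

Y ~ Normal(μ=69, σ=19.4):
P(Y ≤ 46.0) = 0.1179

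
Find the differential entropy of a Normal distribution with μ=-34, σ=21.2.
4.4729 nats

We have X ~ Normal(μ=-34, σ=21.2).

The differential entropy measures the uncertainty or information content of the distribution.

For a Normal distribution with μ=-34, σ=21.2:
h(X) = 4.4729 nats

(In bits, this would be 6.4531 bits.)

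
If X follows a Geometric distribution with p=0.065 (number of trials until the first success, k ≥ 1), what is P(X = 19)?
0.019388

We have X ~ Geometric(p=0.065) (number of trials until the first success, k ≥ 1).

For a Geometric distribution, the PMF gives us the probability of each outcome.

Using the PMF formula:
P(X = 19) = 0.019388

Rounded to 4 decimal places: 0.0194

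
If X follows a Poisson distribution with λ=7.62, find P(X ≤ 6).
0.361948

We have X ~ Poisson(λ=7.62).

The CDF gives us P(X ≤ k).

Using the CDF:
P(X ≤ 6) = 0.361948

This means there's approximately a 36.2% chance that X is at most 6.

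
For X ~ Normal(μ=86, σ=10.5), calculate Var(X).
110.2500

We have X ~ Normal(μ=86, σ=10.5).

For a Normal distribution with μ=86, σ=10.5:
Var(X) = 110.2500

The variance measures the spread of the distribution around the mean.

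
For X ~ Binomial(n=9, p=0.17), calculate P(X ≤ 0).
0.186940

We have X ~ Binomial(n=9, p=0.17).

The CDF gives us P(X ≤ k).

Using the CDF:
P(X ≤ 0) = 0.186940

This means there's approximately a 18.7% chance that X is at most 0.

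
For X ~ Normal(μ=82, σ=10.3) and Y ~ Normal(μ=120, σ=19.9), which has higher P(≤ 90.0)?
X has higher probability (P(X ≤ 90.0) = 0.7813 > P(Y ≤ 90.0) = 0.0658)

Compute P(≤ 90.0) for each distribution:

X ~ Normal(μ=82, σ=10.3):
P(X ≤ 90.0) = 0.7813

Y ~ Normal(μ=120, σ=19.9):
P(Y ≤ 90.0) = 0.0658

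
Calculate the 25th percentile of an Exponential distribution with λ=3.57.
0.0806

We have X ~ Exponential(λ=3.57).

We want to find x such that P(X ≤ x) = 0.25.

This is the 25th percentile, which means 25% of values fall below this point.

Using the inverse CDF (quantile function):
x = F⁻¹(0.25) = 0.0806

Verification: P(X ≤ 0.0806) = 0.25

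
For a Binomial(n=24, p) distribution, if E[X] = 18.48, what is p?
p = 0.77

For a Binomial(n, p) distribution:
E[X] = n × p

Given n = 24 and E[X] = 18.48:
18.48 = 24 × p
p = 18.48 / 24 = 0.77

Verification: Binomial(24, 0.77) has E[X] = 18.48 ✓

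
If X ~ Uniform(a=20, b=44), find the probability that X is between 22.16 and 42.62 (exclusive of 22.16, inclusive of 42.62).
0.852500

We have X ~ Uniform(a=20, b=44).

To find P(22.16 < X ≤ 42.62), we use:
P(22.16 < X ≤ 42.62) = P(X ≤ 42.62) - P(X ≤ 22.16)
                 = F(42.62) - F(22.16)
                 = 0.942500 - 0.090000
                 = 0.852500

So there's approximately a 85.2% chance that X falls in this range.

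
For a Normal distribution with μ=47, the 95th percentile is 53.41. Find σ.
σ = 3.8970

For X ~ Normal(μ, σ), the p-th percentile satisfies x = μ + z_p × σ,
where z_p = Φ⁻¹(p) is the standard normal quantile.

Step 1: z_{0.95} = Φ⁻¹(0.95) = 1.6449

Step 2: Solve for σ:
53.41 = 47 + 1.6449 × σ
σ = (53.41 - 47) / 1.6449
σ = 6.41 / 1.6449
σ = 3.8970

Verification: μ + z × σ = 47 + 1.6449 × 3.8970 = 53.41 ✓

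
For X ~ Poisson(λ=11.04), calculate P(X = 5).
0.021931

We have X ~ Poisson(λ=11.04).

For a Poisson distribution, the PMF gives us the probability of each outcome.

Using the PMF formula:
P(X = 5) = 0.021931

Rounded to 4 decimal places: 0.0219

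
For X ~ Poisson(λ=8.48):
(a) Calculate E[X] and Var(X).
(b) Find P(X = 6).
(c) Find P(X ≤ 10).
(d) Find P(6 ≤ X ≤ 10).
(a) E[X] = 8.4800, Var(X) = 8.4800
(b) P(X = 6) = 0.107208
(c) P(X ≤ 10) = 0.765566
(d) P(6 ≤ X ≤ 10) = 0.614458

We have X ~ Poisson(λ=8.48).

(a) Moments:
E[X] = 8.4800
Var(X) = 8.4800
σ = √Var(X) = 2.9120

(b) Point probability using PMF:
P(X = 6) = 0.107208

(c) Cumulative probability using CDF:
P(X ≤ 10) = F(10) = 0.765566

(d) Range probability:
P(6 ≤ X ≤ 10) = P(X ≤ 10) - P(X ≤ 5)
                   = F(10) - F(5)
                   = 0.765566 - 0.151108
                   = 0.614458

This means approximately 61.4% of outcomes fall in the interval [6, 10].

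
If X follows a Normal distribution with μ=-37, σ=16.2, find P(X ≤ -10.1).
0.951592

We have X ~ Normal(μ=-37, σ=16.2).

The CDF gives us P(X ≤ k).

Using the CDF:
P(X ≤ -10.1) = 0.951592

This means there's approximately a 95.2% chance that X is at most -10.1.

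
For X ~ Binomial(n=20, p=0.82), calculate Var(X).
2.9520

We have X ~ Binomial(n=20, p=0.82).

For a Binomial distribution with n=20, p=0.82:
Var(X) = 2.9520

The variance measures the spread of the distribution around the mean.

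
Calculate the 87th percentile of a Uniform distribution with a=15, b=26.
24.5700

We have X ~ Uniform(a=15, b=26).

We want to find x such that P(X ≤ x) = 0.87.

This is the 87th percentile, which means 87% of values fall below this point.

Using the inverse CDF (quantile function):
x = F⁻¹(0.87) = 24.5700

Verification: P(X ≤ 24.5700) = 0.87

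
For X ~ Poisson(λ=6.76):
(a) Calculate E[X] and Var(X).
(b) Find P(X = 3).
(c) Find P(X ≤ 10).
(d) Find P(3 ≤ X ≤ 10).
(a) E[X] = 6.7600, Var(X) = 6.7600
(b) P(X = 3) = 0.059684
(c) P(X ≤ 10) = 0.917637
(d) P(3 ≤ X ≤ 10) = 0.882154

We have X ~ Poisson(λ=6.76).

(a) Moments:
E[X] = 6.7600
Var(X) = 6.7600
σ = √Var(X) = 2.6000

(b) Point probability using PMF:
P(X = 3) = 0.059684

(c) Cumulative probability using CDF:
P(X ≤ 10) = F(10) = 0.917637

(d) Range probability:
P(3 ≤ X ≤ 10) = P(X ≤ 10) - P(X ≤ 2)
                   = F(10) - F(2)
                   = 0.917637 - 0.035483
                   = 0.882154

This means approximately 88.2% of outcomes fall in the interval [3, 10].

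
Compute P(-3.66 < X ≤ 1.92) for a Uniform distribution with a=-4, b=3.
0.797143

We have X ~ Uniform(a=-4, b=3).

To find P(-3.66 < X ≤ 1.92), we use:
P(-3.66 < X ≤ 1.92) = P(X ≤ 1.92) - P(X ≤ -3.66)
                 = F(1.92) - F(-3.66)
                 = 0.845714 - 0.048571
                 = 0.797143

So there's approximately a 79.7% chance that X falls in this range.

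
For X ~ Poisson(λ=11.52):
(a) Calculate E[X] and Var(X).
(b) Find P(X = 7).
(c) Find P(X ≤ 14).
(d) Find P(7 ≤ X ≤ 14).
(a) E[X] = 11.5200, Var(X) = 11.5200
(b) P(X = 7) = 0.053047
(c) P(X ≤ 14) = 0.813612
(d) P(7 ≤ X ≤ 14) = 0.753990

We have X ~ Poisson(λ=11.52).

(a) Moments:
E[X] = 11.5200
Var(X) = 11.5200
σ = √Var(X) = 3.3941

(b) Point probability using PMF:
P(X = 7) = 0.053047

(c) Cumulative probability using CDF:
P(X ≤ 14) = F(14) = 0.813612

(d) Range probability:
P(7 ≤ X ≤ 14) = P(X ≤ 14) - P(X ≤ 6)
                   = F(14) - F(6)
                   = 0.813612 - 0.059622
                   = 0.753990

This means approximately 75.4% of outcomes fall in the interval [7, 14].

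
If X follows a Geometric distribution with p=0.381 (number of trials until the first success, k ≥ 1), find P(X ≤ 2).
0.616839

We have X ~ Geometric(p=0.381) (number of trials until the first success, k ≥ 1).

The CDF gives us P(X ≤ k).

Using the CDF:
P(X ≤ 2) = 0.616839

This means there's approximately a 61.7% chance that X is at most 2.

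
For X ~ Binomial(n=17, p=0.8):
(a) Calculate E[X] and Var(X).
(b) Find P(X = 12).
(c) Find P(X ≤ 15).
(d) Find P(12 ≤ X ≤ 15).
(a) E[X] = 13.6000, Var(X) = 2.7200
(b) P(X = 12) = 0.136076
(c) P(X ≤ 15) = 0.881781
(d) P(12 ≤ X ≤ 15) = 0.776079

We have X ~ Binomial(n=17, p=0.8).

(a) Moments:
E[X] = 13.6000
Var(X) = 2.7200
σ = √Var(X) = 1.6492

(b) Point probability using PMF:
P(X = 12) = 0.136076

(c) Cumulative probability using CDF:
P(X ≤ 15) = F(15) = 0.881781

(d) Range probability:
P(12 ≤ X ≤ 15) = P(X ≤ 15) - P(X ≤ 11)
                   = F(15) - F(11)
                   = 0.881781 - 0.105701
                   = 0.776079

This means approximately 77.6% of outcomes fall in the interval [12, 15].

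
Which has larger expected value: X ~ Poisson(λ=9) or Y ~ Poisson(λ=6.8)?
X has larger mean (9.0000 > 6.8000)

Compute the expected value for each distribution:

X ~ Poisson(λ=9):
E[X] = 9.0000

Y ~ Poisson(λ=6.8):
E[Y] = 6.8000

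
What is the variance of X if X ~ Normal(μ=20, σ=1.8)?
3.2400

We have X ~ Normal(μ=20, σ=1.8).

For a Normal distribution with μ=20, σ=1.8:
Var(X) = 3.2400

The variance measures the spread of the distribution around the mean.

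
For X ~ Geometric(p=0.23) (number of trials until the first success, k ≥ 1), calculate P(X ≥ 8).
0.160485

We have X ~ Geometric(p=0.23) (number of trials until the first success, k ≥ 1).

For discrete distributions, P(X ≥ 8) = 1 - P(X ≤ 7).

P(X ≤ 7) = 0.839515
P(X ≥ 8) = 1 - 0.839515 = 0.160485

So there's approximately a 16.0% chance that X is at least 8.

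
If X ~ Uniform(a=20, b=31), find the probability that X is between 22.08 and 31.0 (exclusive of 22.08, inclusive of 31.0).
0.810909

We have X ~ Uniform(a=20, b=31).

To find P(22.08 < X ≤ 31.0), we use:
P(22.08 < X ≤ 31.0) = P(X ≤ 31.0) - P(X ≤ 22.08)
                 = F(31.0) - F(22.08)
                 = 1.000000 - 0.189091
                 = 0.810909

So there's approximately a 81.1% chance that X falls in this range.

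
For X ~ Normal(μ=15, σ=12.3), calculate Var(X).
151.2900

We have X ~ Normal(μ=15, σ=12.3).

For a Normal distribution with μ=15, σ=12.3:
Var(X) = 151.2900

The variance measures the spread of the distribution around the mean.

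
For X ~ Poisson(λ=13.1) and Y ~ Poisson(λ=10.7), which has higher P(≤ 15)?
Y has higher probability (P(Y ≤ 15) = 0.9225 > P(X ≤ 15) = 0.7547)

Compute P(≤ 15) for each distribution:

X ~ Poisson(λ=13.1):
P(X ≤ 15) = 0.7547

Y ~ Poisson(λ=10.7):
P(Y ≤ 15) = 0.9225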